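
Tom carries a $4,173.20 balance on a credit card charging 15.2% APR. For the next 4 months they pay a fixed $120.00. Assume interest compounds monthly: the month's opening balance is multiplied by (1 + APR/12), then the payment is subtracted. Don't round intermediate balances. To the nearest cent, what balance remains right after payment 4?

Monthly rate r = 15.2%/12 = 1.26667% = 0.0126667.
Each month: B ← B·(1+r) − $120.00.
Month 1: interest $52.86; balance after payment $4,106.06.
Month 2: interest $52.01; balance after payment $4,038.07.
Month 3: interest $51.15; balance after payment $3,969.22.
Month 4: interest $50.28; balance after payment $3,899.50.

$3,899.50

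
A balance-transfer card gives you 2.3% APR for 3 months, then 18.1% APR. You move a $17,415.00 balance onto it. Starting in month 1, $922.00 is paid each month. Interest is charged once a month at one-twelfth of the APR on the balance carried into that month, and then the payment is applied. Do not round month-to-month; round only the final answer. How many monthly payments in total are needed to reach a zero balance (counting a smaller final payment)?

22 payments

Promo months 1–3 at r₀ = 2.3%/12 = 0.00191667; months 4+ at r₁ = 18.1%/12 = 0.0150833.
After month 3: iterate B ← B·(1+r₀) − $922.00 for 3 months → $14,744.02.
Then at r₁ with $922.00/mo: n₂ = −ln(1 − r₁·B/P)/ln(1+r₁) ≈ 18.44 → 19 more payments.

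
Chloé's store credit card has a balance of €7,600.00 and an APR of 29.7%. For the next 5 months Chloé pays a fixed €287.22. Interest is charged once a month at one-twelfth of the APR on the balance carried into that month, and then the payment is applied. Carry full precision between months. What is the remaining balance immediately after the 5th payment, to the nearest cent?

Monthly rate r = 29.7%/12 = 2.475% = 0.02475.
Each month: B ← B·(1+r) − €287.22.
Month 1: interest €188.10; balance after payment €7,500.88.
Month 2: interest €185.65; balance after payment €7,399.31.
Month 3: interest €183.13; balance after payment €7,295.22.
Month 4: interest €180.56; balance after payment €7,188.56.
Month 5: interest €177.92; balance after payment €7,079.25.

€7,079.25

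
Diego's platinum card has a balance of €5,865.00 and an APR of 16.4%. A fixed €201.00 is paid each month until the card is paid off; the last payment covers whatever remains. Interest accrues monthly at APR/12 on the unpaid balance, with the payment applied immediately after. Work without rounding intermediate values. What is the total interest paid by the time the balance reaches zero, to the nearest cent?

€1,669.39

Monthly rate r = 16.4%/12 = 1.36667% = 0.0136667.
Payoff takes n = ⌈−ln(1 − rB₀/P)/ln(1+r)⌉ = ⌈37.483⌉ = 38 payments; the last is €97.39.
Total paid = 37·€201.00 + €97.39 = €7,534.39.
Total interest = total paid − principal = €7,534.39 − €5,865.00 = €1,669.39.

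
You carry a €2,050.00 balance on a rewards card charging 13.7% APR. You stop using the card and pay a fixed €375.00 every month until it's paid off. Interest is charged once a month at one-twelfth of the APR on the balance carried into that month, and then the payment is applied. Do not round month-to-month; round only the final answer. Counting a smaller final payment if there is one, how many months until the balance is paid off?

6 payments

Monthly rate r = 13.7%/12 = 1.14167% = 0.0114167.
Recurrence: B ← B·(1+r) − €375.00.
Month 1: interest €23.40; balance after payment €1,698.40.
Month 2: interest €19.39; balance after payment €1,342.79.
Month 3: interest €15.33; balance after payment €983.12.
Month 4: interest €11.22; balance after payment €619.35.
Month 5: interest €7.07; balance after payment €251.42.
Month 6: interest €2.87; balance after payment €0.00.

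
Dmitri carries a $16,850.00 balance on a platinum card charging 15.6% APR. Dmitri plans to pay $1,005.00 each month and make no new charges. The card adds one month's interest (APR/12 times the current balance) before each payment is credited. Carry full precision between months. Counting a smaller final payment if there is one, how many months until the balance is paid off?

Monthly rate r = 15.6%/12 = 1.3% = 0.013.
Recurrence: B ← B·(1+r) − $1,005.00.
Month 1: interest $219.05; balance after payment $16,064.05.
Month 2: interest $208.83; balance after payment $15,267.88.
Closed form: n = −ln(1 − rB₀/P)/ln(1+r) = −ln(0.78204)/ln(1.013) ≈ 19.034, so the balance reaches zero during payment 20.

20 months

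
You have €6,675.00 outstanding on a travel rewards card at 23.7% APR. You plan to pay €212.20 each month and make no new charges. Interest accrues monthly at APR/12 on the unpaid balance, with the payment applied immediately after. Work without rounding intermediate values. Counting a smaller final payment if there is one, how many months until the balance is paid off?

50 payments

Monthly rate r = 23.7%/12 = 1.975% = 0.01975.
Recurrence: B ← B·(1+r) − €212.20.
Month 1: interest €131.83; balance after payment €6,594.63.
Month 2: interest €130.24; balance after payment €6,512.68.
Closed form: n = −ln(1 − rB₀/P)/ln(1+r) = −ln(0.37874)/ln(1.01975) ≈ 49.644, so the balance reaches zero during payment 50.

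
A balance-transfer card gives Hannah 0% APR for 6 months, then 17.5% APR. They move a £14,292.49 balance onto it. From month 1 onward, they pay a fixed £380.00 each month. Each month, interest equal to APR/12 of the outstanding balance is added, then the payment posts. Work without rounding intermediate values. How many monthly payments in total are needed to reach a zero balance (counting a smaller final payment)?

49 payments

Promo months 1–6 at r₀ = 0%/12 = 0; months 7+ at r₁ = 17.5%/12 = 0.0145833.
After month 6 (no interest yet): B = £14,292.49 − 6·£380.00 = £12,012.49.
Then at r₁ with £380.00/mo: n₂ = −ln(1 − r₁·B/P)/ln(1+r₁) ≈ 42.69 → 43 more payments.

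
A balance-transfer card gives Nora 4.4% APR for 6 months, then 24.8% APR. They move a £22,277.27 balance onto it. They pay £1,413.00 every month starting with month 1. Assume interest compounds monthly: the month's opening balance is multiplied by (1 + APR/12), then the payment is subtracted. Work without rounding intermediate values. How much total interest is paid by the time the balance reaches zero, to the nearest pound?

Promo months 1–6 at r₀ = 4.4%/12 = 0.00366667; months 7+ at r₁ = 24.8%/12 = 0.0206667.
After month 6: iterate B ← B·(1+r₀) − £1,413.00 for 6 months → £14,215.79.
Then at r₁ with £1,413.00/mo: n₂ = −ln(1 − r₁·B/P)/ln(1+r₁) ≈ 11.39 → 12 more payments.
Total paid = 17·£1,413.00 + £561.48 = £24,582.48; interest = £24,582.48 − £22,277.27 = £2,305.21.

£2,305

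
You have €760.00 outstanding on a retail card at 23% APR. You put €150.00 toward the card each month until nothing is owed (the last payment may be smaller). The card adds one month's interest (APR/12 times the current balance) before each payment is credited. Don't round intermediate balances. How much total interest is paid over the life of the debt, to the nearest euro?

Monthly rate r = 23%/12 = 1.91667% = 0.0191667.
Payoff takes n = ⌈−ln(1 − rB₀/P)/ln(1+r)⌉ = ⌈5.381⌉ = 6 payments; the last is €57.45.
Total paid = 5·€150.00 + €57.45 = €807.45.
Total interest = total paid − principal = €807.45 − €760.00 = €47.45.

€47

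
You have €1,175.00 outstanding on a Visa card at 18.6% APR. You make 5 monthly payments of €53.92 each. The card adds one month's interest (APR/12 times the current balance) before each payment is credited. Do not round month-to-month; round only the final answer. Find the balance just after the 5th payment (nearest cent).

€990.84

Monthly rate r = 18.6%/12 = 1.55% = 0.0155.
Each month: B ← B·(1+r) − €53.92.
Month 1: interest €18.21; balance after payment €1,139.29.
Month 2: interest €17.66; balance after payment €1,103.03.
Month 3: interest €17.10; balance after payment €1,066.21.
Month 4: interest €16.53; balance after payment €1,028.81.
Month 5: interest €15.95; balance after payment €990.84.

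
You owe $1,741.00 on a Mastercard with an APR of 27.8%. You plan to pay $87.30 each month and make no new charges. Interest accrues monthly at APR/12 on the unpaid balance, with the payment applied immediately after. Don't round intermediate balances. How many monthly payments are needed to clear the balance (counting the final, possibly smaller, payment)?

Monthly rate r = 27.8%/12 = 2.31667% = 0.0231667.
Recurrence: B ← B·(1+r) − $87.30.
Month 1: interest $40.33; balance after payment $1,694.03.
Month 2: interest $39.25; balance after payment $1,645.98.
Closed form: n = −ln(1 − rB₀/P)/ln(1+r) = −ln(0.53799)/ln(1.02317) ≈ 27.067, so the balance reaches zero during payment 28.

28 payments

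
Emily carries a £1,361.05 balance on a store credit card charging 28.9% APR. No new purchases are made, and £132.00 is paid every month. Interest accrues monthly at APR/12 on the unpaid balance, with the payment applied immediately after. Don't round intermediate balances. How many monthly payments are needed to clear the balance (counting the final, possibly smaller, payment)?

Monthly rate r = 28.9%/12 = 2.40833% = 0.0240833.
Recurrence: B ← B·(1+r) − £132.00.
Month 1: interest £32.78; balance after payment £1,261.83.
Month 2: interest £30.39; balance after payment £1,160.22.
Closed form: n = −ln(1 − rB₀/P)/ln(1+r) = −ln(0.75168)/ln(1.02408) ≈ 11.995, so the balance reaches zero during payment 12.

12 payments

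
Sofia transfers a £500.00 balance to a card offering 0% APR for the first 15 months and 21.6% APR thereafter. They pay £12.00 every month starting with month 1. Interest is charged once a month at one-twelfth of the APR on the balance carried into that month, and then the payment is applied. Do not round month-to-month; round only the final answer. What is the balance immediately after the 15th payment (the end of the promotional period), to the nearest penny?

£320.00

Promo months 1–15 at r₀ = 0%/12 = 0; months 16+ at r₁ = 21.6%/12 = 0.018.
After month 15 (no interest yet): B = £500.00 − 15·£12.00 = £320.00.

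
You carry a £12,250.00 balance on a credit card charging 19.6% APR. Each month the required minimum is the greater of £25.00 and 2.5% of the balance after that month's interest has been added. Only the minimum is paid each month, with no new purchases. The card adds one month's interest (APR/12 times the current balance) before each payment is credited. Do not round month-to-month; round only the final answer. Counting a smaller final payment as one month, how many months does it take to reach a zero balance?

341 months

Monthly rate r = 19.6%/12 = 1.63333% = 0.0163333.
While 2.5% of the post-interest balance exceeds £25.00, each month B ← (B·(1+r))·(1 − 0.025), i.e. B shrinks by the factor (1+r)·0.975 = 0.99092.
This holds for months 1–277. Entering month 278 the balance is £980.47; 2.5% of the post-interest balance is now below £25.00, so the flat £25.00 minimum applies from here.
From month 278 a fixed £25.00 at rate r clears £980.47 in 64 more payments. Total: 277 + 64 = 341 months.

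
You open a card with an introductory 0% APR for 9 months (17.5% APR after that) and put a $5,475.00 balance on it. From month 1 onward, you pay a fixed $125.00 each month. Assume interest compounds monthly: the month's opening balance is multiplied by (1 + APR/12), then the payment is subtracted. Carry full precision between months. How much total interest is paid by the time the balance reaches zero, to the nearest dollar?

Promo months 1–9 at r₀ = 0%/12 = 0; months 10+ at r₁ = 17.5%/12 = 0.0145833.
After month 9 (no interest yet): B = $5,475.00 − 9·$125.00 = $4,350.00.
Then at r₁ with $125.00/mo: n₂ = −ln(1 − r₁·B/P)/ln(1+r₁) ≈ 48.92 → 49 more payments.
Total paid = 57·$125.00 + $115.03 = $7,240.03; interest = $7,240.03 − $5,475.00 = $1,765.03.

$1,765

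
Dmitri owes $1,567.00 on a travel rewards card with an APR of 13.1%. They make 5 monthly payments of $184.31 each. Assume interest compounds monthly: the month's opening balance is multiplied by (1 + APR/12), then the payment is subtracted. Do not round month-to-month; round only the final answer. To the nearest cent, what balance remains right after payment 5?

Monthly rate r = 13.1%/12 = 1.09167% = 0.0109167.
Each month: B ← B·(1+r) − $184.31.
Month 1: interest $17.11; balance after payment $1,399.80.
Month 2: interest $15.28; balance after payment $1,230.77.
Month 3: interest $13.44; balance after payment $1,059.89.
Month 4: interest $11.57; balance after payment $887.15.
Month 5: interest $9.68; balance after payment $712.53.

$712.53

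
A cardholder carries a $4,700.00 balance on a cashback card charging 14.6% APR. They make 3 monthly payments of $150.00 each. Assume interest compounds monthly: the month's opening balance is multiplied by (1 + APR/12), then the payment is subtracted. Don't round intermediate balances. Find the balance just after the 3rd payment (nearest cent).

$4,418.15

Monthly rate r = 14.6%/12 = 1.21667% = 0.0121667.
Each month: B ← B·(1+r) − $150.00.
Month 1: interest $57.18; balance after payment $4,607.18.
Month 2: interest $56.05; balance after payment $4,513.24.
Month 3: interest $54.91; balance after payment $4,418.15.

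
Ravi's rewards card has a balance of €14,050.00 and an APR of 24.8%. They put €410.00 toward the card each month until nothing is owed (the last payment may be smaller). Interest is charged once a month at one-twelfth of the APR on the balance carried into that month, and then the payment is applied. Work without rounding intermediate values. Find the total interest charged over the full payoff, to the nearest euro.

Monthly rate r = 24.8%/12 = 2.06667% = 0.0206667.
Payoff takes n = ⌈−ln(1 − rB₀/P)/ln(1+r)⌉ = ⌈60.213⌉ = 61 payments; the last is €88.20.
Total paid = 60·€410.00 + €88.20 = €24,688.20.
Total interest = total paid − principal = €24,688.20 − €14,050.00 = €10,638.20.

€10,638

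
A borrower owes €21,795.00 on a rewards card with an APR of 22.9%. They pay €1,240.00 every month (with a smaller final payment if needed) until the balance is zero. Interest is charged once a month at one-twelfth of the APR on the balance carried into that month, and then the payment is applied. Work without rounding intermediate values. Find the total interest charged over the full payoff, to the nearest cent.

Monthly rate r = 22.9%/12 = 1.90833% = 0.0190833.
Payoff takes n = ⌈−ln(1 − rB₀/P)/ln(1+r)⌉ = ⌈21.615⌉ = 22 payments; the last is €765.42.
Total paid = 21·€1,240.00 + €765.42 = €26,805.42.
Total interest = total paid − principal = €26,805.42 − €21,795.00 = €5,010.42.

€5,010.42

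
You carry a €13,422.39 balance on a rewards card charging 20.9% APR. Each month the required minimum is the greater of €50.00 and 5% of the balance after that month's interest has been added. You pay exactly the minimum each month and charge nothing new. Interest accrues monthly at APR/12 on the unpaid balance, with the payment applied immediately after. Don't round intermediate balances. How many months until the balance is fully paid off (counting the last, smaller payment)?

102 months

Monthly rate r = 20.9%/12 = 1.74167% = 0.0174167.
While 5% of the post-interest balance exceeds €50.00, each month B ← (B·(1+r))·(1 − 0.05), i.e. B shrinks by the factor (1+r)·0.95 = 0.96655.
This holds for months 1–77. Entering month 78 the balance is €977.14; 5% of the post-interest balance is now below €50.00, so the flat €50.00 minimum applies from here.
From month 78 a fixed €50.00 at rate r clears €977.14 in 25 more payments. Total: 77 + 25 = 102 months.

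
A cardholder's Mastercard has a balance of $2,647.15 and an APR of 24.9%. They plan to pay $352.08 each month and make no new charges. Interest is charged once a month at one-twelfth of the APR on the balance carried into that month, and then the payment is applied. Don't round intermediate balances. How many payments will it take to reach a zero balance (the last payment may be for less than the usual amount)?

9 months

Monthly rate r = 24.9%/12 = 2.075% = 0.02075.
Recurrence: B ← B·(1+r) − $352.08.
Month 1: interest $54.93; balance after payment $2,350.00.
Month 2: interest $48.76; balance after payment $2,046.68.
Closed form: n = −ln(1 − rB₀/P)/ln(1+r) = −ln(0.84399)/ln(1.02075) ≈ 8.259, so the balance reaches zero during payment 9.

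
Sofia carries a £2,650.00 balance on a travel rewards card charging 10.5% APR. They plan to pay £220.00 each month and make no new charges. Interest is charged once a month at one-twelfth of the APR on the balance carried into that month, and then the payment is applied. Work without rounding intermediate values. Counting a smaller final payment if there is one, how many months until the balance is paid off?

13 payments

Monthly rate r = 10.5%/12 = 0.875% = 0.00875.
Recurrence: B ← B·(1+r) − £220.00.
Month 1: interest £23.19; balance after payment £2,453.19.
Month 2: interest £21.47; balance after payment £2,254.65.
Closed form: n = −ln(1 − rB₀/P)/ln(1+r) = −ln(0.8946)/ln(1.00875) ≈ 12.784, so the balance reaches zero during payment 13.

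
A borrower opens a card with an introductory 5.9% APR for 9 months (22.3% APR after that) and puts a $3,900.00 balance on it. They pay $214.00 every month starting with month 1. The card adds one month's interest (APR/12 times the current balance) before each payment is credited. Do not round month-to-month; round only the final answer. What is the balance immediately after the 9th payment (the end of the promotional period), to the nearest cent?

$2,111.69

Promo months 1–9 at r₀ = 5.9%/12 = 0.00491667; months 10+ at r₁ = 22.3%/12 = 0.0185833.
After month 9: iterate B ← B·(1+r₀) − $214.00 for 9 months → $2,111.69.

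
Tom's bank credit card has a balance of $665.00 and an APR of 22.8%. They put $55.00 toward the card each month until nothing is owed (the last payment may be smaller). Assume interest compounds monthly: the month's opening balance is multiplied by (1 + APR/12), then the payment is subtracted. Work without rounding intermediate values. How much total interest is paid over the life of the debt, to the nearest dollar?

$98

Monthly rate r = 22.8%/12 = 1.9% = 0.019.
Payoff takes n = ⌈−ln(1 − rB₀/P)/ln(1+r)⌉ = ⌈13.867⌉ = 14 payments; the last is $47.77.
Total paid = 13·$55.00 + $47.77 = $762.77.
Total interest = total paid − principal = $762.77 − $665.00 = $97.77.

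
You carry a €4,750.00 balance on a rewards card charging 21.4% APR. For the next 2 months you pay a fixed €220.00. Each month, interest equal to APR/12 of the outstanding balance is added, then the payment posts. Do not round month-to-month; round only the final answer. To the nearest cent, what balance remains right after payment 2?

€4,477.00

Monthly rate r = 21.4%/12 = 1.78333% = 0.0178333.
Each month: B ← B·(1+r) − €220.00.
Month 1: interest €84.71; balance after payment €4,614.71.
Month 2: interest €82.30; balance after payment €4,477.00.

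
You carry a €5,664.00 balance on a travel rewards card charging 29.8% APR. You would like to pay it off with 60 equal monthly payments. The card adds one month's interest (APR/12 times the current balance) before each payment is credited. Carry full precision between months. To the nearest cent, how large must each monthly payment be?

€182.55

Monthly rate r = 29.8%/12 = 2.48333% = 0.0248333.
Level-payment amortization: P = B₀·r / (1 − (1+r)^(−n)) = 5664.00·0.0248333 / (1 − 1.02483^(−60)).
Denominator 1 − (1+r)^(−60) = 0.770487977.
P = 140.656 / 0.770487977 ≈ 182.55.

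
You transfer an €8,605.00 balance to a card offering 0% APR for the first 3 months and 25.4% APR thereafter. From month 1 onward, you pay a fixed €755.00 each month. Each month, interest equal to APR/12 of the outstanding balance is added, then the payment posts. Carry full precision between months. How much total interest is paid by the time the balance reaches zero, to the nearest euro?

€716

Promo months 1–3 at r₀ = 0%/12 = 0; months 4+ at r₁ = 25.4%/12 = 0.0211667.
After month 3 (no interest yet): B = €8,605.00 − 3·€755.00 = €6,340.00.
Then at r₁ with €755.00/mo: n₂ = −ln(1 − r₁·B/P)/ln(1+r₁) ≈ 9.34 → 10 more payments.
Total paid = 12·€755.00 + €261.01 = €9,321.01; interest = €9,321.01 − €8,605.00 = €716.01.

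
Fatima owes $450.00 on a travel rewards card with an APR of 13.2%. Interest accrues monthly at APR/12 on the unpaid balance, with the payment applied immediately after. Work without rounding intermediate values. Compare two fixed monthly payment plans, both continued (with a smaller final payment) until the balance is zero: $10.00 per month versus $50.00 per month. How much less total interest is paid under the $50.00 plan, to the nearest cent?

Monthly rate r = 13.2%/12 = 1.1% = 0.011.
At $10.00/mo: n = ⌈−ln(1 − rB₀/P)/ln(1+r)⌉ = 63 payments (last $4.51); total interest = total paid − $450.00 = $174.51.
At $50.00/mo: 10 payments (last $26.53); total interest $26.53.
Interest saved = $174.51 − $26.53 = $147.98.

$147.98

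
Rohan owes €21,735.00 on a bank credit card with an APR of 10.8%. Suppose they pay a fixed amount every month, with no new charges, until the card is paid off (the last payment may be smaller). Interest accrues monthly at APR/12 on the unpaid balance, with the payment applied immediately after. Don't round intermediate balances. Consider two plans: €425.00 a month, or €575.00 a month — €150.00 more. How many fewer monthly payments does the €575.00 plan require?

Monthly rate r = 10.8%/12 = 0.9% = 0.009.
At €425.00/mo: n = ⌈−ln(1 − rB₀/P)/ln(1+r)⌉ = 69 payments (last €352.47); total interest = total paid − €21,735.00 = €7,517.47.
At €575.00/mo: 47 payments (last €236.18); total interest €4,951.18.
Payments saved = 69 − 47 = 22.

22 fewer payments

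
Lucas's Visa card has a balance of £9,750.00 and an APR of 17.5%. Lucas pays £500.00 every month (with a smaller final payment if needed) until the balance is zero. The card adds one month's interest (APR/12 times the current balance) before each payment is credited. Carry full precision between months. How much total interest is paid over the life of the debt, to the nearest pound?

Monthly rate r = 17.5%/12 = 1.45833% = 0.0145833.
Payoff takes n = ⌈−ln(1 − rB₀/P)/ln(1+r)⌉ = ⌈23.111⌉ = 24 payments; the last is £55.77.
Total paid = 23·£500.00 + £55.77 = £11,555.77.
Total interest = total paid − principal = £11,555.77 − £9,750.00 = £1,805.77.

£1,806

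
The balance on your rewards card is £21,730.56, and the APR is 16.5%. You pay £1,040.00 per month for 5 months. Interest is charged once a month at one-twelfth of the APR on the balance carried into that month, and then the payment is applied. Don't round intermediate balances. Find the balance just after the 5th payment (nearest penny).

£17,921.21

Monthly rate r = 16.5%/12 = 1.375% = 0.01375.
Each month: B ← B·(1+r) − £1,040.00.
Month 1: interest £298.80; balance after payment £20,989.36.
Month 2: interest £288.60; balance after payment £20,237.96.
Month 3: interest £278.27; balance after payment £19,476.23.
Month 4: interest £267.80; balance after payment £18,704.03.
Month 5: interest £257.18; balance after payment £17,921.21.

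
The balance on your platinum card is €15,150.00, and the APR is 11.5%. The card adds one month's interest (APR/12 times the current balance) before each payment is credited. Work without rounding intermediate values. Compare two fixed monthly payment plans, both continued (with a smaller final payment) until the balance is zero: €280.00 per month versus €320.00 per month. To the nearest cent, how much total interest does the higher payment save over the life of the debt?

€1,172.04

Monthly rate r = 11.5%/12 = 0.958333% = 0.00958333.
At €280.00/mo: n = ⌈−ln(1 − rB₀/P)/ln(1+r)⌉ = 77 payments (last €177.60); total interest = total paid − €15,150.00 = €6,307.60.
At €320.00/mo: 64 payments (last €125.56); total interest €5,135.56.
Interest saved = €6,307.60 − €5,135.56 = €1,172.04.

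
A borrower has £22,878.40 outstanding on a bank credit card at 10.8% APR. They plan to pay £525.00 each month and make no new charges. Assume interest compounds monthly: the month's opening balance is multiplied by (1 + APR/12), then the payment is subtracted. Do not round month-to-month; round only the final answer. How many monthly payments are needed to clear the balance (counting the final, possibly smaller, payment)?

56 payments

Monthly rate r = 10.8%/12 = 0.9% = 0.009.
Recurrence: B ← B·(1+r) − £525.00.
Month 1: interest £205.91; balance after payment £22,559.31.
Month 2: interest £203.03; balance after payment £22,237.34.
Closed form: n = −ln(1 − rB₀/P)/ln(1+r) = −ln(0.6078)/ln(1.009) ≈ 55.572, so the balance reaches zero during payment 56.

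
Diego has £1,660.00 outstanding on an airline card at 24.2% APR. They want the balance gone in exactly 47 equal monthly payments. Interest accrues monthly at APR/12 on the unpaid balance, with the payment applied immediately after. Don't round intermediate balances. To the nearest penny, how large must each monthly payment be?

£54.99

Monthly rate r = 24.2%/12 = 2.01667% = 0.0201667.
Level-payment amortization: P = B₀·r / (1 − (1+r)^(−n)) = 1660.00·0.0201667 / (1 − 1.02017^(−47)).
Denominator 1 − (1+r)^(−47) = 0.608747675.
P = 33.4767 / 0.608747675 ≈ 54.99.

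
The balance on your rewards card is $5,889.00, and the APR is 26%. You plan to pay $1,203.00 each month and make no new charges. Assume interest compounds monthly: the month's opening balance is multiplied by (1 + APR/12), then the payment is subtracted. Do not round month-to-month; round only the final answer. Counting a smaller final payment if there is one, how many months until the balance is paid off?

6 months

Monthly rate r = 26%/12 = 2.16667% = 0.0216667.
Recurrence: B ← B·(1+r) − $1,203.00.
Month 1: interest $127.59; balance after payment $4,813.60.
Month 2: interest $104.29; balance after payment $3,714.89.
Month 3: interest $80.49; balance after payment $2,592.38.
Month 4: interest $56.17; balance after payment $1,445.55.
Month 5: interest $31.32; balance after payment $273.87.
Month 6: interest $5.93; balance after payment $0.00.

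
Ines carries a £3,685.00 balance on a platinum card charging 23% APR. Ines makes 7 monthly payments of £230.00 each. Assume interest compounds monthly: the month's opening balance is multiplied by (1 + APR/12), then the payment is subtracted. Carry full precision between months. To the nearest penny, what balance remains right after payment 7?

£2,503.17

Monthly rate r = 23%/12 = 1.91667% = 0.0191667.
Each month: B ← B·(1+r) − £230.00.
Month 1: interest £70.63; balance after payment £3,525.63.
Month 2: interest £67.57; balance after payment £3,363.20.
Month 3: interest £64.46; balance after payment £3,197.67.
Month 4: interest £61.29; balance after payment £3,028.95.
Month 5: interest £58.05; balance after payment £2,857.01.
Month 6: interest £54.76; balance after payment £2,681.77.
Month 7: interest £51.40; balance after payment £2,503.17.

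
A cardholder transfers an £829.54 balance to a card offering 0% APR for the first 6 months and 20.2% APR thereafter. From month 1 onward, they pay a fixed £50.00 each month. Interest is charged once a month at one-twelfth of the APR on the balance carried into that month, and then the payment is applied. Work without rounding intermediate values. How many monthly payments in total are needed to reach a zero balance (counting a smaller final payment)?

Promo months 1–6 at r₀ = 0%/12 = 0; months 7+ at r₁ = 20.2%/12 = 0.0168333.
After month 6 (no interest yet): B = £829.54 − 6·£50.00 = £529.54.
Then at r₁ with £50.00/mo: n₂ = −ln(1 − r₁·B/P)/ln(1+r₁) ≈ 11.76 → 12 more payments.

18 payments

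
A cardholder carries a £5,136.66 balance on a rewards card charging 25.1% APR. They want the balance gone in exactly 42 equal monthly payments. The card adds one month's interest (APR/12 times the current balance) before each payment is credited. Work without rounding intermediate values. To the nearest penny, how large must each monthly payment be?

Monthly rate r = 25.1%/12 = 2.09167% = 0.0209167.
Level-payment amortization: P = B₀·r / (1 − (1+r)^(−n)) = 5136.66·0.0209167 / (1 − 1.02092^(−42)).
Denominator 1 − (1+r)^(−42) = 0.580813141.
P = 107.442 / 0.580813141 ≈ 184.99.

£184.99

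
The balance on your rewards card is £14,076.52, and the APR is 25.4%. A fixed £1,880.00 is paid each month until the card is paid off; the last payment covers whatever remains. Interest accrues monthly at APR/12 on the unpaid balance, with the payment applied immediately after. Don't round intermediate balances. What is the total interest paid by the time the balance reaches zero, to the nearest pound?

Monthly rate r = 25.4%/12 = 2.11667% = 0.0211667.
Payoff takes n = ⌈−ln(1 − rB₀/P)/ln(1+r)⌉ = ⌈8.238⌉ = 9 payments; the last is £451.11.
Total paid = 8·£1,880.00 + £451.11 = £15,491.11.
Total interest = total paid − principal = £15,491.11 − £14,076.52 = £1,414.59.

£1,415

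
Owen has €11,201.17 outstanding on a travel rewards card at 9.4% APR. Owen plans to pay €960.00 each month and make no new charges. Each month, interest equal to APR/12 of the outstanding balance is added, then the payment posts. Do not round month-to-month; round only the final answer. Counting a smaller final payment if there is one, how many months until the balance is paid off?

13 payments

Monthly rate r = 9.4%/12 = 0.783333% = 0.00783333.
Recurrence: B ← B·(1+r) − €960.00.
Month 1: interest €87.74; balance after payment €10,328.91.
Month 2: interest €80.91; balance after payment €9,449.82.
Closed form: n = −ln(1 − rB₀/P)/ln(1+r) = −ln(0.9086)/ln(1.00783) ≈ 12.284, so the balance reaches zero during payment 13.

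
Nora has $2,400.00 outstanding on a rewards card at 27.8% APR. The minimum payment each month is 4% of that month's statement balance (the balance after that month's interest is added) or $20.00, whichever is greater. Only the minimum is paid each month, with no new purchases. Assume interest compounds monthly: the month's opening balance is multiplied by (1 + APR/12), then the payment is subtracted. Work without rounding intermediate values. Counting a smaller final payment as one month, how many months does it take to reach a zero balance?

Monthly rate r = 27.8%/12 = 2.31667% = 0.0231667.
While 4% of the post-interest balance exceeds $20.00, each month B ← (B·(1+r))·(1 − 0.04), i.e. B shrinks by the factor (1+r)·0.96 = 0.98224.
This holds for months 1–89. Entering month 90 the balance is $487.06; 4% of the post-interest balance is now below $20.00, so the flat $20.00 minimum applies from here.
From month 90 a fixed $20.00 at rate r clears $487.06 in 37 more payments. Total: 89 + 37 = 126 months.

126 months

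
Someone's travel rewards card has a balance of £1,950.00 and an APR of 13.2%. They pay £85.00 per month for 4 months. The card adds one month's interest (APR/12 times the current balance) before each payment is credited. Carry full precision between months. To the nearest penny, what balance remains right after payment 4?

£1,691.57

Monthly rate r = 13.2%/12 = 1.1% = 0.011.
Each month: B ← B·(1+r) − £85.00.
Month 1: interest £21.45; balance after payment £1,886.45.
Month 2: interest £20.75; balance after payment £1,822.20.
Month 3: interest £20.04; balance after payment £1,757.25.
Month 4: interest £19.33; balance after payment £1,691.57.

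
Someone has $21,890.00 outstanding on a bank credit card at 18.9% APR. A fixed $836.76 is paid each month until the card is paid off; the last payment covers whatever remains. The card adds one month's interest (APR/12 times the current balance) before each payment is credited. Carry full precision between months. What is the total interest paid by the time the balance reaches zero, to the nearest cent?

$6,546.40

Monthly rate r = 18.9%/12 = 1.575% = 0.01575.
Payoff takes n = ⌈−ln(1 − rB₀/P)/ln(1+r)⌉ = ⌈33.984⌉ = 34 payments; the last is $823.32.
Total paid = 33·$836.76 + $823.32 = $28,436.40.
Total interest = total paid − principal = $28,436.40 − $21,890.00 = $6,546.40.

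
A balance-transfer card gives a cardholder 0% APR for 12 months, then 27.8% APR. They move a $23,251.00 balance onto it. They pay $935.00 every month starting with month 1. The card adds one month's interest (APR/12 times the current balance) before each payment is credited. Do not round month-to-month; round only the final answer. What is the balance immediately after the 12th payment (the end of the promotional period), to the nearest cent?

$12,031.00

Promo months 1–12 at r₀ = 0%/12 = 0; months 13+ at r₁ = 27.8%/12 = 0.0231667.
After month 12 (no interest yet): B = $23,251.00 − 12·$935.00 = $12,031.00.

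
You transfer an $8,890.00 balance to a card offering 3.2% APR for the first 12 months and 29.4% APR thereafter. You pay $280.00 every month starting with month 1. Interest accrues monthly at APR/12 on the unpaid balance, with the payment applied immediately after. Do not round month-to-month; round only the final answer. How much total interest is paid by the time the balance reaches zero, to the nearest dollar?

Promo months 1–12 at r₀ = 3.2%/12 = 0.00266667; months 13+ at r₁ = 29.4%/12 = 0.0245.
After month 12: iterate B ← B·(1+r₀) − $280.00 for 12 months → $5,768.97.
Then at r₁ with $280.00/mo: n₂ = −ln(1 − r₁·B/P)/ln(1+r₁) ≈ 29.03 → 30 more payments.
Total paid = 41·$280.00 + $9.68 = $11,489.68; interest = $11,489.68 − $8,890.00 = $2,599.68.

$2,600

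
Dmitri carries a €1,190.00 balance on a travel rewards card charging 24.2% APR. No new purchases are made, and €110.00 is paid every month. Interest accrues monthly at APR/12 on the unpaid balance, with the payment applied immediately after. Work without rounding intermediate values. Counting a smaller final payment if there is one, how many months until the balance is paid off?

Monthly rate r = 24.2%/12 = 2.01667% = 0.0201667.
Recurrence: B ← B·(1+r) − €110.00.
Month 1: interest €24.00; balance after payment €1,104.00.
Month 2: interest €22.26; balance after payment €1,016.26.
Closed form: n = −ln(1 − rB₀/P)/ln(1+r) = −ln(0.78183)/ln(1.02017) ≈ 12.327, so the balance reaches zero during payment 13.

13 months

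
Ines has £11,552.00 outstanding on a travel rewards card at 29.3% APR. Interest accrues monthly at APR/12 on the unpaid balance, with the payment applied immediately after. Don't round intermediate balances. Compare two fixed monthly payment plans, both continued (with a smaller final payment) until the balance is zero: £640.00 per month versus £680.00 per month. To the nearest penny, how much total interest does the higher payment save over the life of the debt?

£312.97

Monthly rate r = 29.3%/12 = 2.44167% = 0.0244167.
At £640.00/mo: n = ⌈−ln(1 − rB₀/P)/ln(1+r)⌉ = 25 payments (last £57.57); total interest = total paid − £11,552.00 = £3,865.57.
At £680.00/mo: 23 payments (last £144.60); total interest £3,552.60.
Interest saved = £3,865.57 − £3,552.60 = £312.97.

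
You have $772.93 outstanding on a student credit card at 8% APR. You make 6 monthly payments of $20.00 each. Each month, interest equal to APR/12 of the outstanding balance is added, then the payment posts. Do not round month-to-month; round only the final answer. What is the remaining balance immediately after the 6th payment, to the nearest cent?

$682.35

Monthly rate r = 8%/12 = 0.666667% = 0.00666667.
Each month: B ← B·(1+r) − $20.00.
Month 1: interest $5.15; balance after payment $758.08.
Month 2: interest $5.05; balance after payment $743.14.
Month 3: interest $4.95; balance after payment $728.09.
Month 4: interest $4.85; balance after payment $712.94.
Month 5: interest $4.75; balance after payment $697.70.
Month 6: interest $4.65; balance after payment $682.35.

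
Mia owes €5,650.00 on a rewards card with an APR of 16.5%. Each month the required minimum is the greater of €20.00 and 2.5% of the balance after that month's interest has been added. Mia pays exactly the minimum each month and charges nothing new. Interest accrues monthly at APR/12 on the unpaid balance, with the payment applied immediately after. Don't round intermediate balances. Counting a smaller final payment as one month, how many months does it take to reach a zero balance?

227 months

Monthly rate r = 16.5%/12 = 1.375% = 0.01375.
While 2.5% of the post-interest balance exceeds €20.00, each month B ← (B·(1+r))·(1 − 0.025), i.e. B shrinks by the factor (1+r)·0.975 = 0.98841.
This holds for months 1–169. Entering month 170 the balance is €787.31; 2.5% of the post-interest balance is now below €20.00, so the flat €20.00 minimum applies from here.
From month 170 a fixed €20.00 at rate r clears €787.31 in 58 more payments. Total: 169 + 58 = 227 months.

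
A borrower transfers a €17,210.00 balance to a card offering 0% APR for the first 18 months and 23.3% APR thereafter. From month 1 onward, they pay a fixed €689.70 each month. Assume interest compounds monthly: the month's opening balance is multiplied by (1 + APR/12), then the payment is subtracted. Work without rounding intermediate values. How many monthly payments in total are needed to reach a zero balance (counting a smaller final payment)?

Promo months 1–18 at r₀ = 0%/12 = 0; months 19+ at r₁ = 23.3%/12 = 0.0194167.
After month 18 (no interest yet): B = €17,210.00 − 18·€689.70 = €4,795.40.
Then at r₁ with €689.70/mo: n₂ = −ln(1 − r₁·B/P)/ln(1+r₁) ≈ 7.54 → 8 more payments.

26 months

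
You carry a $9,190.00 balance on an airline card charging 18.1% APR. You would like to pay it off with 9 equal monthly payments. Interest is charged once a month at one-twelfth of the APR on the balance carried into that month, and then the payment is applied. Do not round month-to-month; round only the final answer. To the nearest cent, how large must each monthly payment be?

Monthly rate r = 18.1%/12 = 1.50833% = 0.0150833.
Level-payment amortization: P = B₀·r / (1 − (1+r)^(−n)) = 9190.00·0.0150833 / (1 − 1.01508^(−9)).
Denominator 1 − (1+r)^(−9) = 0.126053745.
P = 138.616 / 0.126053745 ≈ 1099.66.

$1,099.66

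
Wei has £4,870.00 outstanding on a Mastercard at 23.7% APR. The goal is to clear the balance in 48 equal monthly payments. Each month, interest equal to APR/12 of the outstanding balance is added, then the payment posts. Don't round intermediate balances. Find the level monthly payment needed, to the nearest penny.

Monthly rate r = 23.7%/12 = 1.975% = 0.01975.
Level-payment amortization: P = B₀·r / (1 − (1+r)^(−n)) = 4870.00·0.01975 / (1 − 1.01975^(−48)).
Denominator 1 − (1+r)^(−48) = 0.608887471.
P = 96.1825 / 0.608887471 ≈ 157.96.

£157.96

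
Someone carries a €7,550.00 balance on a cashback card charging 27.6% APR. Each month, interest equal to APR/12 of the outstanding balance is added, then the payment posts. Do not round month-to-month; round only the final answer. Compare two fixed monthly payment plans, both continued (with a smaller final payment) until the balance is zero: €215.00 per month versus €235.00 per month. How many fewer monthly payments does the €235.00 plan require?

13 fewer payments

Monthly rate r = 27.6%/12 = 2.3% = 0.023.
At €215.00/mo: n = ⌈−ln(1 − rB₀/P)/ln(1+r)⌉ = 73 payments (last €107.66); total interest = total paid − €7,550.00 = €8,037.66.
At €235.00/mo: 60 payments (last €14.21); total interest €6,329.21.
Payments saved = 73 − 60 = 13.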